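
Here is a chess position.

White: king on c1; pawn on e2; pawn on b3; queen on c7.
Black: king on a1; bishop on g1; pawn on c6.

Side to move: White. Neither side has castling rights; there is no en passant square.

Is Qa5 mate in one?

After Qa5: black king on a1; in check: yes, from the white queen on a5.
King squares — b1: attacked by Kc1; a2: attacked by Qa5; b2: attacked by Kc1.
Black has no legal moves → checkmate.

yes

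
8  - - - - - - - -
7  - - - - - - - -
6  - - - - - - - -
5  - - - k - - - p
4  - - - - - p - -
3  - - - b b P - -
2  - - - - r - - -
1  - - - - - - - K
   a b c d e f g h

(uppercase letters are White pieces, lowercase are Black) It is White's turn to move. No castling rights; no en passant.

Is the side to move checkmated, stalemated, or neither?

stalemate

White to move; white king on h1.
In check: no.
King squares — g1: attacked by Be3; g2: attacked by Re2; h2: attacked by Re2.
Legal moves for White: none.
Not in check and no legal moves → stalemate.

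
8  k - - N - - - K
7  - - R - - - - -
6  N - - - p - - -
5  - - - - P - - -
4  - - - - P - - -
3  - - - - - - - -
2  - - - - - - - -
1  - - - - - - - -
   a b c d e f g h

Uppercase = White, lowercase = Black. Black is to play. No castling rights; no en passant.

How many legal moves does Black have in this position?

0

Black to move; king on a8.
In check: no.
Legal moves: none.
Count: 0.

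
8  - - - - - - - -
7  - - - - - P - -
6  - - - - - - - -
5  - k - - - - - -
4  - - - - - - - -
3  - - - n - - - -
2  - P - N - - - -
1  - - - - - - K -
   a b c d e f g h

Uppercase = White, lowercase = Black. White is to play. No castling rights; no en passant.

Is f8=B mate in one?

After f8=B: black king on b5; in check: no.
Black is not in check, so this cannot be checkmate.

no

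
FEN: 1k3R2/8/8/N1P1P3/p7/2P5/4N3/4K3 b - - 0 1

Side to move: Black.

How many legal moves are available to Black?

2

Black to move; king on b8.
In check: yes, from the white rook on f8.
Legal moves: Kc7, Ka7.
Count: 2.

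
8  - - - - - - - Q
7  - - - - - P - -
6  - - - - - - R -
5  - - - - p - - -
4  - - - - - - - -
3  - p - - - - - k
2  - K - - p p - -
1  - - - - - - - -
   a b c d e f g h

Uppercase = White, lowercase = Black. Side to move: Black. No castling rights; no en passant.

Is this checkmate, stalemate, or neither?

Black to move; black king on h3.
In check: yes, from the white queen on h8.
King squares — g2: attacked by Rg6; h2: attacked by Qh8; g3: attacked by Rg6; g4: attacked by Rg6; h4: attacked by Qh8.
Legal moves for Black: none.
In check with no legal moves → checkmate.

checkmate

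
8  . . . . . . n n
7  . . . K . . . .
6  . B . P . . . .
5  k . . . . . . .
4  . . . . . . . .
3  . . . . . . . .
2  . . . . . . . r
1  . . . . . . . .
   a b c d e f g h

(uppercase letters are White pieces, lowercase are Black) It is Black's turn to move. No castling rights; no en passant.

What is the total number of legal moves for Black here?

Black to move; king on a5.
In check: yes, from the white bishop on b6.
Legal moves: Kxb6, Ka6, Kb5, Kb4, Ka4.
Count: 5.

5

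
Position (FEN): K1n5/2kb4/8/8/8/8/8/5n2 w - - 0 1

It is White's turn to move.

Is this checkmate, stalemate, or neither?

stalemate

White to move; white king on a8.
In check: no.
King squares — a7: attacked by Nc8; b7: attacked by Kc7; b8: attacked by Kc7.
Legal moves for White: none.
Not in check and no legal moves → stalemate.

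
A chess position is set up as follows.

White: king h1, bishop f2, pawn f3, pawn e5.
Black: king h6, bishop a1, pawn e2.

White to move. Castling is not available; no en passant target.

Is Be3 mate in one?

After Be3: black king on h6; in check: yes, from the white bishop on e3.
Black has 4 legal replies: Kh7, Kg7, Kg6, Kh5.
In check but a legal move exists → not checkmate.

no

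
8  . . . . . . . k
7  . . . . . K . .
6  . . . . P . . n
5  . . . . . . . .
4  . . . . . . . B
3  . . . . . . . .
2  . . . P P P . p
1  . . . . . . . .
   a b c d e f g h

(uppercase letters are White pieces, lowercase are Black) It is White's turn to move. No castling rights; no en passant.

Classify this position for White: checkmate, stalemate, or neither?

neither

White to move; white king on f7.
In check: yes, from the black knight on h6.
King squares — e6: own pawn; f6: available; g6: available; e7: available; g7: attacked by Kh8; e8: available; f8: available; g8: attacked by Nh6.
Legal moves for White: Kf8, Ke8, Ke7, Kg6, Kf6.
White is in check but has 5 legal moves → neither.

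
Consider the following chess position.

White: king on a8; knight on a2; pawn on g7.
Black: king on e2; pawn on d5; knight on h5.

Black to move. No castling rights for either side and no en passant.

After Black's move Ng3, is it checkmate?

no

After Ng3: white king on a8; in check: no.
White is not in check, so this cannot be checkmate.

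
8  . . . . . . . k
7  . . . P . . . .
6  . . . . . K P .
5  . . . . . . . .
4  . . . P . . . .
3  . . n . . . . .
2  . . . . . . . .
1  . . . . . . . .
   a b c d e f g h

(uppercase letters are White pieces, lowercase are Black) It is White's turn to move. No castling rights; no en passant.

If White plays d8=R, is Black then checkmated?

After d8=R: black king on h8; in check: yes, from the white rook on d8.
King squares — g7: attacked by Kf6; h7: attacked by Pg6; g8: attacked by Rd8.
Black has no legal moves → checkmate.

yes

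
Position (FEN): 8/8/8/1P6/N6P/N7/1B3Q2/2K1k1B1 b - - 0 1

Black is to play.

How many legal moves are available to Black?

0

Black to move; king on e1.
In check: yes, from the white queen on f2.
Legal moves: none.
Count: 0.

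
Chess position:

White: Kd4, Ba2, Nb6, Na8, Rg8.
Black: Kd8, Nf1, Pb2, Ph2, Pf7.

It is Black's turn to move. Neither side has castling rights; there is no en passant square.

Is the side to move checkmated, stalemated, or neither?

neither

Black to move; black king on d8.
In check: yes, from the white rook on g8.
King squares — c7: attacked by Na8; d7: attacked by Nb6; e7: available; c8: attacked by Nb6; e8: attacked by Rg8.
Legal moves for Black: Ke7.
Black is in check but has 1 legal move → neither.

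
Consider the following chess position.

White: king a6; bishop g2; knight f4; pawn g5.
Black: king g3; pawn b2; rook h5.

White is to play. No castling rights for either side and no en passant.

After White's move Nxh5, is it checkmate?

no

After Nxh5: black king on g3; in check: yes, from the white knight on h5.
Black has 5 legal replies: Kh4, Kg4, Kh2, Kxg2, Kf2.
In check but a legal move exists → not checkmate.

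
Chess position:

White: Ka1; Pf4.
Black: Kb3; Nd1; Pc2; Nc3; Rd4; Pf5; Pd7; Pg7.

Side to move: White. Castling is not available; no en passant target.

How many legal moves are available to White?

0

White to move; king on a1.
In check: no.
Legal moves: none.
Count: 0.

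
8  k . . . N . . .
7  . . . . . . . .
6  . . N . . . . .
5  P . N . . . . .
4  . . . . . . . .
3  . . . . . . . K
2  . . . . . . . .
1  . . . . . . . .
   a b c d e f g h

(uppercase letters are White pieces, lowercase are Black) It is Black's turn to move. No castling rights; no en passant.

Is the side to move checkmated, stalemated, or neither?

stalemate

Black to move; black king on a8.
In check: no.
King squares — a7: attacked by Nc6; b7: attacked by Nc5; b8: attacked by Nc6.
Legal moves for Black: none.
Not in check and no legal moves → stalemate.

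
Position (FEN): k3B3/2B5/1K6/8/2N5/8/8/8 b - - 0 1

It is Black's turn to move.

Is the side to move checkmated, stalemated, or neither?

Black to move; black king on a8.
In check: no.
King squares — a7: attacked by Kb6; b7: attacked by Kb6; b8: attacked by Bc7.
Legal moves for Black: none.
Not in check and no legal moves → stalemate.

stalemate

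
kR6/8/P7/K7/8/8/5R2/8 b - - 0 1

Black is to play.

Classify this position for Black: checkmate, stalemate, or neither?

Black to move; black king on a8.
In check: yes, from the white rook on b8.
Legal moves for Black: Kxb8, Ka7.
Black is in check but has 2 legal moves → neither.

neither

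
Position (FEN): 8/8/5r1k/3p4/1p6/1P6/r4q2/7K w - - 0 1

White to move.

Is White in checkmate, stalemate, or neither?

stalemate

White to move; white king on h1.
In check: no.
King squares — g1: attacked by Qf2; g2: attacked by Qf2; h2: attacked by Qf2.
Legal moves for White: none.
Not in check and no legal moves → stalemate.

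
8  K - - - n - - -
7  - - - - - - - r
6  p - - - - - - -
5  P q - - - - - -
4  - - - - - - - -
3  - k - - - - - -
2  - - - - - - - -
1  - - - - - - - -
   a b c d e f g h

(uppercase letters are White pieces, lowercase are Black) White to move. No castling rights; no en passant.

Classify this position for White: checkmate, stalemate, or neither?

White to move; white king on a8.
In check: no.
King squares — a7: attacked by Rh7; b7: attacked by Qb5; b8: attacked by Qb5.
Legal moves for White: none.
Not in check and no legal moves → stalemate.

stalemate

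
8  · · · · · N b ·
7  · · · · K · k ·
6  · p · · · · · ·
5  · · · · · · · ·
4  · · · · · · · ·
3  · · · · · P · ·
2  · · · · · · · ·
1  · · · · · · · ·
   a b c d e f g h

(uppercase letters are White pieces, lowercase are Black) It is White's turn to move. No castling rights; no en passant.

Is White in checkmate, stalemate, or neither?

neither

White to move; white king on e7.
In check: no.
Legal moves for White: Nh7, Nd7, Ng6, Ne6+, Ke8, Kd8, Kd7, Kd6, f4.
White has 9 legal moves and is not in check → neither.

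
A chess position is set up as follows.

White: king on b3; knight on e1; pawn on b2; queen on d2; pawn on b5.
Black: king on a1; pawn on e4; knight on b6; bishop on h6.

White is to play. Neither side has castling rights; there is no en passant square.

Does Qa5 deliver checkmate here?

no

After Qa5: black king on a1; in check: yes, from the white queen on a5.
Black has 2 legal replies: Kb1, Na4.
In check but a legal move exists → not checkmate.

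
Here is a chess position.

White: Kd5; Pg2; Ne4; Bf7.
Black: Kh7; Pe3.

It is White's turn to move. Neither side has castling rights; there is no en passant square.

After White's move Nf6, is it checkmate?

After Nf6: black king on h7; in check: yes, from the white knight on f6.
Black has 3 legal replies: Kh8, Kg7, Kh6.
In check but a legal move exists → not checkmate.

no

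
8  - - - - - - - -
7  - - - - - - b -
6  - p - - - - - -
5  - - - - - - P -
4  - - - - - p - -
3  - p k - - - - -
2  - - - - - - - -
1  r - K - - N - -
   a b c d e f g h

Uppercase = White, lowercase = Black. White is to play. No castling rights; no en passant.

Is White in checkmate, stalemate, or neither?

White to move; white king on c1.
In check: yes, from the black rook on a1.
King squares — b1: attacked by Ra1; d1: attacked by Ra1; b2: attacked by Kc3; c2: attacked by Pb3; d2: attacked by Kc3.
Legal moves for White: none.
In check with no legal moves → checkmate.

checkmate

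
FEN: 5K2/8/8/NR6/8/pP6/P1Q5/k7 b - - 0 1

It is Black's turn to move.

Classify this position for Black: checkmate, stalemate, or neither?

Black to move; black king on a1.
In check: no.
King squares — b1: attacked by Qc2; a2: attacked by Qc2; b2: attacked by Qc2.
Legal moves for Black: none.
Not in check and no legal moves → stalemate.

stalemate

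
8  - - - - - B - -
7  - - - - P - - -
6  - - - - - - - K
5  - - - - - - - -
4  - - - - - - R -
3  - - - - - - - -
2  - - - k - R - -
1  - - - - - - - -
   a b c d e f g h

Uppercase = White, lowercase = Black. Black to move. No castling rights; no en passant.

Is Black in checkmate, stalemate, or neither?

neither

Black to move; black king on d2.
In check: yes, from the white rook on f2.
Legal moves for Black: Ke3, Kd3, Kc3, Ke1, Kd1, Kc1.
Black is in check but has 6 legal moves → neither.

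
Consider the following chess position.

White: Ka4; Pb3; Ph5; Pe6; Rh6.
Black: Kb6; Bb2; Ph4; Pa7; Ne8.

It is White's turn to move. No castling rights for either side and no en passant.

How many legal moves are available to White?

White to move; king on a4.
In check: no.
Legal moves: Rh8, Rh7, Rg6, Rf6, Kb4, e7+, b4.
Count: 7.

7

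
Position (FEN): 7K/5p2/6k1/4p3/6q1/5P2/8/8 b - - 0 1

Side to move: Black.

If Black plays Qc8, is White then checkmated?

After Qc8: white king on h8; in check: yes, from the black queen on c8.
King squares — g7: attacked by Kg6; h7: attacked by Kg6; g8: attacked by Qc8.
White has no legal moves → checkmate.

yes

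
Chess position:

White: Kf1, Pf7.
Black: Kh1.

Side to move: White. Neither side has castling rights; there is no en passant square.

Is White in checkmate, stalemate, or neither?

White to move; white king on f1.
In check: no.
Legal moves for White: Kf2, Ke2, Ke1, f8=Q, f8=R, f8=B, f8=N.
White has 7 legal moves and is not in check → neither.

neither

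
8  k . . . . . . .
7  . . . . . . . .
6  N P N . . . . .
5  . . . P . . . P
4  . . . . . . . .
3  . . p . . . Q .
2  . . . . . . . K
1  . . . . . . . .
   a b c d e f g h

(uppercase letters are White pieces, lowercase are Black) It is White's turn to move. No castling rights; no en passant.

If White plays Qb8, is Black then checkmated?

yes

After Qb8: black king on a8; in check: yes, from the white queen on b8.
King squares — a7: attacked by Pb6; b7: attacked by Qb8; b8: attacked by Na6.
Black has no legal moves → checkmate.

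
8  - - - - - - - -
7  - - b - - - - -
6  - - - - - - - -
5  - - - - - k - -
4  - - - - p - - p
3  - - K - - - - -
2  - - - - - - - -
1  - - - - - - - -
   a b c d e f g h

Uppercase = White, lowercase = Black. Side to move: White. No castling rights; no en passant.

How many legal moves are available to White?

White to move; king on c3.
In check: no.
Legal moves: Kd4, Kc4, Kb4, Kb3, Kd2, Kc2, Kb2.
Count: 7.

7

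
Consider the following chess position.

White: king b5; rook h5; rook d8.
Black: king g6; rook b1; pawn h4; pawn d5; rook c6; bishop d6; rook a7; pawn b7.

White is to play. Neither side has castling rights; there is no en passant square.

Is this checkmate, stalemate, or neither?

checkmate

White to move; white king on b5.
In check: yes, from the black rook on b1.
King squares — a4: attacked by Ra7; b4: attacked by Rb1; c4: attacked by Pd5; a5: attacked by Ra7; c5: attacked by Rc6; a6: attacked by Rc6; b6: attacked by Rb1; c6: attacked by Pb7.
Legal moves for White: none.
In check with no legal moves → checkmate.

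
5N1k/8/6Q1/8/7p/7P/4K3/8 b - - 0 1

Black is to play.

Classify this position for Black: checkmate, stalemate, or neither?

Black to move; black king on h8.
In check: no.
King squares — g7: attacked by Qg6; h7: attacked by Qg6; g8: attacked by Qg6.
Legal moves for Black: none.
Not in check and no legal moves → stalemate.

stalemate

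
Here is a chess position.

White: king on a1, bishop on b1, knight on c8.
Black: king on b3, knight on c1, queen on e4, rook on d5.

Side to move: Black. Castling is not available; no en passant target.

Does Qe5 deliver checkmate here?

yes

After Qe5: white king on a1; in check: yes, from the black queen on e5.
King squares — b1: own bishop; a2: attacked by Nc1; b2: attacked by Kb3.
White has no legal moves → checkmate.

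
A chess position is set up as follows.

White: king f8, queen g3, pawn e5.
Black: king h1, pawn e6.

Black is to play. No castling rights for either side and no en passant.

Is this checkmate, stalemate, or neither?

Black to move; black king on h1.
In check: no.
King squares — g1: attacked by Qg3; g2: attacked by Qg3; h2: attacked by Qg3.
Legal moves for Black: none.
Not in check and no legal moves → stalemate.

stalemate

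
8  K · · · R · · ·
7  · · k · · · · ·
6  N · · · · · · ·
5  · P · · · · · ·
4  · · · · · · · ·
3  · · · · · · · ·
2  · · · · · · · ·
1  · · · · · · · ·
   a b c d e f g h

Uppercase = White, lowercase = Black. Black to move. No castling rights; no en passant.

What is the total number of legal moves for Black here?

Black to move; king on c7.
In check: yes, from the white knight on a6.
Legal moves: Kd7, Kd6, Kb6.
Count: 3.

3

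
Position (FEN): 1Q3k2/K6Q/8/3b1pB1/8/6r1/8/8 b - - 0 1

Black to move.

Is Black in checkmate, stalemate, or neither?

Black to move; black king on f8.
In check: yes, from the white queen on b8.
King squares — e7: attacked by Bg5; f7: attacked by Qh7; g7: attacked by Qh7; e8: attacked by Qb8; g8: attacked by Qh7.
Legal moves for Black: none.
In check with no legal moves → checkmate.

checkmate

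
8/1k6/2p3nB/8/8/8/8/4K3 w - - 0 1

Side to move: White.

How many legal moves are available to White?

12

White to move; king on e1.
In check: no.
Legal moves: Bf8, Bg7, Bg5, Bf4, Be3, Bd2, Bc1, Kf2, Ke2, Kd2, Kf1, Kd1.
Count: 12.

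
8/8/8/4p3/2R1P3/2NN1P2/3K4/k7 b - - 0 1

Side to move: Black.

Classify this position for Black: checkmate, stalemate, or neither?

stalemate

Black to move; black king on a1.
In check: no.
King squares — b1: attacked by Nc3; a2: attacked by Nc3; b2: attacked by Nd3.
Legal moves for Black: none.
Not in check and no legal moves → stalemate.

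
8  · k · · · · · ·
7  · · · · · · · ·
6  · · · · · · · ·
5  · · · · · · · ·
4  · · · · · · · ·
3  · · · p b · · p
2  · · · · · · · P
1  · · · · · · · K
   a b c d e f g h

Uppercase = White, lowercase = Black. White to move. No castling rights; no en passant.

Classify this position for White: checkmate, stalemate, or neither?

stalemate

White to move; white king on h1.
In check: no.
King squares — g1: attacked by Be3; g2: attacked by Ph3; h2: own pawn.
Legal moves for White: none.
Not in check and no legal moves → stalemate.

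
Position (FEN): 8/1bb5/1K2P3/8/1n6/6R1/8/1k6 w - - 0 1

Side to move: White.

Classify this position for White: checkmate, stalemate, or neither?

White to move; white king on b6.
In check: yes, from the black bishop on c7.
King squares — a5: attacked by Bc7; b5: available; c5: available; a6: attacked by Nb4; c6: attacked by Nb4; a7: available; b7: available; c7: available.
Legal moves for White: Kxc7, Kxb7, Ka7, Kc5, Kb5.
White is in check but has 5 legal moves → neither.

neither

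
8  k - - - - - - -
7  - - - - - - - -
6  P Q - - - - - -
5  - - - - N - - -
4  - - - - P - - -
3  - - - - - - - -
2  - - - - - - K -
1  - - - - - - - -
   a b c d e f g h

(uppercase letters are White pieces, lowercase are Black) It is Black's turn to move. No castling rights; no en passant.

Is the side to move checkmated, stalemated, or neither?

stalemate

Black to move; black king on a8.
In check: no.
King squares — a7: attacked by Qb6; b7: attacked by Pa6; b8: attacked by Qb6.
Legal moves for Black: none.
Not in check and no legal moves → stalemate.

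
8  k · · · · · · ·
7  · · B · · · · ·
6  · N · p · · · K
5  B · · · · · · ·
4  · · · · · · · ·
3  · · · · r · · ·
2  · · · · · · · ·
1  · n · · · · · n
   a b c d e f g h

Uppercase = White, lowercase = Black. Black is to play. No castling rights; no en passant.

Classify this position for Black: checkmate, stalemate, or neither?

neither

Black to move; black king on a8.
In check: yes, from the white knight on b6.
King squares — a7: available; b7: available; b8: attacked by Bc7.
Legal moves for Black: Kb7, Ka7.
Black is in check but has 2 legal moves → neither.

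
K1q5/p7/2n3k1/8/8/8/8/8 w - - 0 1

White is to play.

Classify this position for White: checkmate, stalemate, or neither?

checkmate

White to move; white king on a8.
In check: yes, from the black queen on c8.
King squares — a7: attacked by Nc6; b7: attacked by Qc8; b8: attacked by Nc6.
Legal moves for White: none.
In check with no legal moves → checkmate.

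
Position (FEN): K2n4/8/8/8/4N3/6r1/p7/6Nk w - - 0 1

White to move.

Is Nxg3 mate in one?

no

After Nxg3: black king on h1; in check: yes, from the white knight on g3.
Black has 3 legal replies: Kh2, Kg2, Kxg1.
In check but a legal move exists → not checkmate.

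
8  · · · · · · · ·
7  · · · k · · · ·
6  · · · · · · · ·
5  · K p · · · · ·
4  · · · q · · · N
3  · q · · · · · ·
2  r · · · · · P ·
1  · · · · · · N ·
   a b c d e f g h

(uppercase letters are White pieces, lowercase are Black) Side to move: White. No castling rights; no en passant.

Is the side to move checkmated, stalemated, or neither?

White to move; white king on b5.
In check: yes, from the black queen on b3.
King squares — a4: attacked by Ra2; b4: attacked by Qb3; c4: attacked by Qb3; a5: attacked by Ra2; c5: attacked by Qd4; a6: attacked by Ra2; b6: attacked by Qb3; c6: attacked by Kd7.
Legal moves for White: none.
In check with no legal moves → checkmate.

checkmate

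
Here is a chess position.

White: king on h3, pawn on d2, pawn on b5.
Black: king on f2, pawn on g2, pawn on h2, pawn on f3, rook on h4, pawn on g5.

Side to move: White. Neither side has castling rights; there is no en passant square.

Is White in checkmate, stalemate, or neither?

White to move; white king on h3.
In check: yes, from the black rook on h4.
King squares — g2: attacked by Kf2; h2: attacked by Rh4; g3: attacked by Kf2; g4: attacked by Rh4; h4: attacked by Pg5.
Legal moves for White: none.
In check with no legal moves → checkmate.

checkmate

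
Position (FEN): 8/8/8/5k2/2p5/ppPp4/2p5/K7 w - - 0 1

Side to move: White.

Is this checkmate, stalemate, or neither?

stalemate

White to move; white king on a1.
In check: no.
King squares — b1: attacked by Pc2; a2: attacked by Pb3; b2: attacked by Pa3.
Legal moves for White: none.
Not in check and no legal moves → stalemate.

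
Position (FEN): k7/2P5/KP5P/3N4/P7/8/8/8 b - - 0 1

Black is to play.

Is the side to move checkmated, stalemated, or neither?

stalemate

Black to move; black king on a8.
In check: no.
King squares — a7: attacked by Ka6; b7: attacked by Ka6; b8: attacked by Pc7.
Legal moves for Black: none.
Not in check and no legal moves → stalemate.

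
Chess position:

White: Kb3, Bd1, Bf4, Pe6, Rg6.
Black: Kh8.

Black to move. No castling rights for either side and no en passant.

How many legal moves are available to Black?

Black to move; king on h8.
In check: no.
Legal moves: Kh7.
Count: 1.

1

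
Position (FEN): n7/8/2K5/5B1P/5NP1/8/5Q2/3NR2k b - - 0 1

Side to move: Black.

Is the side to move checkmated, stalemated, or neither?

checkmate

Black to move; black king on h1.
In check: yes, from the white rook on e1.
King squares — g1: attacked by Re1; g2: attacked by Qf2; h2: attacked by Qf2.
Legal moves for Black: none.
In check with no legal moves → checkmate.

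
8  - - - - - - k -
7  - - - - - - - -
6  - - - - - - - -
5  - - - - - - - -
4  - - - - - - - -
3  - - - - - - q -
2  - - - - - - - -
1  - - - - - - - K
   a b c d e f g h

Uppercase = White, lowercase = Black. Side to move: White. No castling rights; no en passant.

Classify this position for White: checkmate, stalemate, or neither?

White to move; white king on h1.
In check: no.
King squares — g1: attacked by Qg3; g2: attacked by Qg3; h2: attacked by Qg3.
Legal moves for White: none.
Not in check and no legal moves → stalemate.

stalemate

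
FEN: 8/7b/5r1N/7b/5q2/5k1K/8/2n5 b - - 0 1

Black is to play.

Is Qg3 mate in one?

yes

After Qg3: white king on h3; in check: yes, from the black queen on g3.
King squares — g2: attacked by Kf3; h2: attacked by Qg3; g3: attacked by Kf3; g4: attacked by Kf3; h4: attacked by Qg3.
White has no legal moves → checkmate.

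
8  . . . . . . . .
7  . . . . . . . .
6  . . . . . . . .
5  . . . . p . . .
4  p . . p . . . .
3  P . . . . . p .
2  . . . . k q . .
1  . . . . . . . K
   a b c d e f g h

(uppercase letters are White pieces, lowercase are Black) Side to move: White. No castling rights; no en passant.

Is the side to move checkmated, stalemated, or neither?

stalemate

White to move; white king on h1.
In check: no.
King squares — g1: attacked by Qf2; g2: attacked by Qf2; h2: attacked by Qf2.
Legal moves for White: none.
Not in check and no legal moves → stalemate.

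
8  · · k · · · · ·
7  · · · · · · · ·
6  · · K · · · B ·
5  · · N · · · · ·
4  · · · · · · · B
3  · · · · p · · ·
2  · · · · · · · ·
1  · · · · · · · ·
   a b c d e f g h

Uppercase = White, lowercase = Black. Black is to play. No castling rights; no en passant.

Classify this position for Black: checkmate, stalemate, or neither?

Black to move; black king on c8.
In check: no.
Legal moves for Black: Kb8, e2.
Black has 2 legal moves and is not in check → neither.

neither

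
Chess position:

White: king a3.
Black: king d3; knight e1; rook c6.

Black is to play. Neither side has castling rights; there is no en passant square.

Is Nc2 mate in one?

After Nc2: white king on a3; in check: yes, from the black knight on c2.
White has 4 legal replies: Ka4, Kb3, Kb2, Ka2.
In check but a legal move exists → not checkmate.

no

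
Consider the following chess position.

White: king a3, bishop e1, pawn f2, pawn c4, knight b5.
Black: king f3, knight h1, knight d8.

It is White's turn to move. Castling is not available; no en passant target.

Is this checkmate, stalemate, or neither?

neither

White to move; white king on a3.
In check: no.
Legal moves for White: Nc7, Na7, Nd6, Nd4+, Nc3, Kb4, Ka4, Kb3, Kb2, Ka2, Ba5, Bb4, Bc3, Bd2, c5.
White has 15 legal moves and is not in check → neither.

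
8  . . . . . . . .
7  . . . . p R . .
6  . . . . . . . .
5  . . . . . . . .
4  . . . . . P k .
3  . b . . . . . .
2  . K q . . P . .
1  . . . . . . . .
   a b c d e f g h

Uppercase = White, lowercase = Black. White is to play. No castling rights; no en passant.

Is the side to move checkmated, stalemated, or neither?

White to move; white king on b2.
In check: yes, from the black queen on c2.
Legal moves for White: Ka3, Ka1.
White is in check but has 2 legal moves → neither.

neither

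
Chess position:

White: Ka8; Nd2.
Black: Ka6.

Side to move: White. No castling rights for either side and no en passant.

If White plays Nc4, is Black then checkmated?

no

After Nc4: black king on a6; in check: no.
Black is not in check, so this cannot be checkmate.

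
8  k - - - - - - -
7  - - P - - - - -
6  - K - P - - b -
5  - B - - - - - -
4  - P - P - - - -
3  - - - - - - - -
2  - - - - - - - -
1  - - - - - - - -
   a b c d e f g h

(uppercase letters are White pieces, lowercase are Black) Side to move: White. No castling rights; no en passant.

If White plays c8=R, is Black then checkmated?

yes

After c8=R: black king on a8; in check: yes, from the white rook on c8.
King squares — a7: attacked by Kb6; b7: attacked by Kb6; b8: attacked by Rc8.
Black has no legal moves → checkmate.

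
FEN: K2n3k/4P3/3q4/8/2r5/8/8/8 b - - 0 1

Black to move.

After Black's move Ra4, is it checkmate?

After Ra4: white king on a8; in check: yes, from the black rook on a4.
King squares — a7: attacked by Ra4; b7: attacked by Nd8; b8: attacked by Qd6.
White has no legal moves → checkmate.

yes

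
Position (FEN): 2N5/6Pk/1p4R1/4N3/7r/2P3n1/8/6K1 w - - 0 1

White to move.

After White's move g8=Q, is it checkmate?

yes

After g8=Q: black king on h7; in check: yes, from the white queen on g8.
King squares — g6: attacked by Ne5; h6: attacked by Rg6; g7: attacked by Rg6; g8: attacked by Rg6; h8: attacked by Qg8.
Black has no legal moves → checkmate.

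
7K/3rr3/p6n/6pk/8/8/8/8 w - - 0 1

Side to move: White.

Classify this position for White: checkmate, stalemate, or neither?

stalemate

White to move; white king on h8.
In check: no.
King squares — g7: attacked by Re7; h7: attacked by Re7; g8: attacked by Nh6.
Legal moves for White: none.
Not in check and no legal moves → stalemate.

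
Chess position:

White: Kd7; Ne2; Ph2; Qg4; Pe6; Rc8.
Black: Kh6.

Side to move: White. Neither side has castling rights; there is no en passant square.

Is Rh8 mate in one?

yes

After Rh8: black king on h6; in check: yes, from the white rook on h8.
King squares — g5: attacked by Qg4; h5: attacked by Qg4; g6: attacked by Qg4; g7: attacked by Qg4; h7: attacked by Rh8.
Black has no legal moves → checkmate.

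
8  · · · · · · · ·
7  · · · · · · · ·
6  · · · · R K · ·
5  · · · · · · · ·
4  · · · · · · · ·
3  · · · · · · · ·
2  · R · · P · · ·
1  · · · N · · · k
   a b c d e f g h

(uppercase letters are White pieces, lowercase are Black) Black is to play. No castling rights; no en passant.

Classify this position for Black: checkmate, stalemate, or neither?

Black to move; black king on h1.
In check: no.
Legal moves for Black: Kh2, Kg2, Kg1.
Black has 3 legal moves and is not in check → neither.

neither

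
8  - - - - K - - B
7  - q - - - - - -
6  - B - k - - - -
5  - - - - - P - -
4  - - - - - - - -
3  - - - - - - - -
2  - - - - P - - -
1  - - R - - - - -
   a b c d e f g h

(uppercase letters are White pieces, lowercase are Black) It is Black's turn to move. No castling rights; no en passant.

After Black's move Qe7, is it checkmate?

yes

After Qe7: white king on e8; in check: yes, from the black queen on e7.
King squares — d7: attacked by Kd6; e7: attacked by Kd6; f7: attacked by Qe7; d8: attacked by Qe7; f8: attacked by Qe7.
White has no legal moves → checkmate.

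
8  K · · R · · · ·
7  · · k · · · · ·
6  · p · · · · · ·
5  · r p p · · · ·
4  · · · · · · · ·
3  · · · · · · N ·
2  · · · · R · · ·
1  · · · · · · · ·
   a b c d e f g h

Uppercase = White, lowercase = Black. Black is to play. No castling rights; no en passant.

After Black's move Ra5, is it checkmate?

After Ra5: white king on a8; in check: yes, from the black rook on a5.
King squares — a7: attacked by Ra5; b7: attacked by Kc7; b8: attacked by Kc7.
White has no legal moves → checkmate.

yes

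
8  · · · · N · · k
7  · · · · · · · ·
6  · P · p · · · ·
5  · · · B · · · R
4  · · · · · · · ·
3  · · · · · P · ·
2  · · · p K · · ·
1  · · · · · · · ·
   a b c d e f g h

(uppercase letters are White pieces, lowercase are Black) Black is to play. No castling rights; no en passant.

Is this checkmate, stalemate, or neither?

checkmate

Black to move; black king on h8.
In check: yes, from the white rook on h5.
King squares — g7: attacked by Ne8; h7: attacked by Rh5; g8: attacked by Bd5.
Legal moves for Black: none.
In check with no legal moves → checkmate.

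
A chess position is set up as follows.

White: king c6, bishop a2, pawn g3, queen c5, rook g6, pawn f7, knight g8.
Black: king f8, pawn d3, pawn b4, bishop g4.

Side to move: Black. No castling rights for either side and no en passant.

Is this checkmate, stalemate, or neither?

Black to move; black king on f8.
In check: yes, from the white queen on c5.
King squares — e7: attacked by Qc5; f7: attacked by Ba2; g7: attacked by Rg6; e8: attacked by Pf7; g8: attacked by Rg6.
Legal moves for Black: none.
In check with no legal moves → checkmate.

checkmate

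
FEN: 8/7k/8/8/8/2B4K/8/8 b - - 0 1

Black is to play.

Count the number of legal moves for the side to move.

Black to move; king on h7.
In check: no.
Legal moves: Kg8, Kh6, Kg6.
Count: 3.

3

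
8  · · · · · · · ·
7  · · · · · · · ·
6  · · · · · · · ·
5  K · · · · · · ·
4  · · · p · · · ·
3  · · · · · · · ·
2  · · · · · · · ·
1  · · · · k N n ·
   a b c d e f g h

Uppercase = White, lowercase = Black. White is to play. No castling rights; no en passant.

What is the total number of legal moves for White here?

9

White to move; king on a5.
In check: no.
Legal moves: Kb6, Ka6, Kb5, Kb4, Ka4, Ng3, Ne3, Nh2, Nd2.
Count: 9.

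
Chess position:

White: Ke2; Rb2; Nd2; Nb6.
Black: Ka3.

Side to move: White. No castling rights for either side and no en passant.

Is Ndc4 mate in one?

yes

After Ndc4: black king on a3; in check: yes, from the white knight on c4.
King squares — a2: attacked by Rb2; b2: attacked by Nc4; b3: attacked by Rb2; a4: attacked by Nb6; b4: attacked by Rb2.
Black has no legal moves → checkmate.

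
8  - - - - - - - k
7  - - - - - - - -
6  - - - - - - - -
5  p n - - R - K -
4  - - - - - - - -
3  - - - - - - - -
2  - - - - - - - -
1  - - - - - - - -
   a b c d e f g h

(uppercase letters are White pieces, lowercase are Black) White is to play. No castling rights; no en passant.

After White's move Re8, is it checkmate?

After Re8: black king on h8; in check: yes, from the white rook on e8.
Black has 2 legal replies: Kh7, Kg7.
In check but a legal move exists → not checkmate.

no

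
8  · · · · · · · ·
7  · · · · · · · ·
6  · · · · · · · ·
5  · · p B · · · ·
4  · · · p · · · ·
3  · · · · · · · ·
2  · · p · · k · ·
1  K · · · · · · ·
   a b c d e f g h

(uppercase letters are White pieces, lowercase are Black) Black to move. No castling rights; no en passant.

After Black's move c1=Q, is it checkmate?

After c1=Q: white king on a1; in check: yes, from the black queen on c1.
White has 1 legal reply: Ka2.
In check but a legal move exists → not checkmate.

no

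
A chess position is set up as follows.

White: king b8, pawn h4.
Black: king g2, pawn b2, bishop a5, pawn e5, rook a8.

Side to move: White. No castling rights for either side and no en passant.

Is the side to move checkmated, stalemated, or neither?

neither

White to move; white king on b8.
In check: yes, from the black rook on a8.
Legal moves for White: Kxa8, Kb7.
White is in check but has 2 legal moves → neither.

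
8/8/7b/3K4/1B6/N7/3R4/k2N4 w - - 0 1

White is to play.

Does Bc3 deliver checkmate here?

yes

After Bc3: black king on a1; in check: yes, from the white bishop on c3.
King squares — b1: attacked by Na3; a2: attacked by Rd2; b2: attacked by Nd1.
Black has no legal moves → checkmate.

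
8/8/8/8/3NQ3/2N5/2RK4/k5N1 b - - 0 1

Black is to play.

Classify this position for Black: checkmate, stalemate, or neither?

stalemate

Black to move; black king on a1.
In check: no.
King squares — b1: attacked by Nc3; a2: attacked by Rc2; b2: attacked by Rc2.
Legal moves for Black: none.
Not in check and no legal moves → stalemate.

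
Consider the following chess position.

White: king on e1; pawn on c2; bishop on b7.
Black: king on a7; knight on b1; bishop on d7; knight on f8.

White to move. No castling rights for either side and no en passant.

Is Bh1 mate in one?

no

After Bh1: black king on a7; in check: no.
Black is not in check, so this cannot be checkmate.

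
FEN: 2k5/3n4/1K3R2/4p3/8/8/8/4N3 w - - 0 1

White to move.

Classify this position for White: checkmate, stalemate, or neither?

neither

White to move; white king on b6.
In check: yes, from the black knight on d7.
Legal moves for White: Ka7, Kc6, Ka6, Kb5, Ka5.
White is in check but has 5 legal moves → neither.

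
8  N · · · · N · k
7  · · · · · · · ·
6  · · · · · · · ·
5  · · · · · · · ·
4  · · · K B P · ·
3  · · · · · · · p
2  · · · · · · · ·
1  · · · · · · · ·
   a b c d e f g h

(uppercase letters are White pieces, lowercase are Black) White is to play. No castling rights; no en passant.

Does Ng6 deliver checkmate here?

After Ng6: black king on h8; in check: yes, from the white knight on g6.
Black has 3 legal replies: Kg8, Kh7, Kg7.
In check but a legal move exists → not checkmate.

no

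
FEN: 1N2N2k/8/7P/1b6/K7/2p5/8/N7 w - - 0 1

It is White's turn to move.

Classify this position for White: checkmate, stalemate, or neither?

neither

White to move; white king on a4.
In check: yes, from the black bishop on b5.
Legal moves for White: Kxb5, Ka5, Kb4, Kb3, Ka3.
White is in check but has 5 legal moves → neither.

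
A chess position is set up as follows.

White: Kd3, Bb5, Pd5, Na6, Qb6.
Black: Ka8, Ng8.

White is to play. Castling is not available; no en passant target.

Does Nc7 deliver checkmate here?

yes

After Nc7: black king on a8; in check: yes, from the white knight on c7.
King squares — a7: attacked by Qb6; b7: attacked by Qb6; b8: attacked by Qb6.
Black has no legal moves → checkmate.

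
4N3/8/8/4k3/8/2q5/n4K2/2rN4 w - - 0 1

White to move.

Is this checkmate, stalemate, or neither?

neither

White to move; white king on f2.
In check: no.
Legal moves for White: Ng7, Nc7, Nf6, Nd6, Kg2, Ke2, Kg1, Kf1, Ne3, Nxc3, Nb2.
White has 11 legal moves and is not in check → neither.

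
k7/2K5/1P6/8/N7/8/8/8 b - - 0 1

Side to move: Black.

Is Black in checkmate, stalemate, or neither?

Black to move; black king on a8.
In check: no.
King squares — a7: attacked by Pb6; b7: attacked by Kc7; b8: attacked by Kc7.
Legal moves for Black: none.
Not in check and no legal moves → stalemate.

stalemate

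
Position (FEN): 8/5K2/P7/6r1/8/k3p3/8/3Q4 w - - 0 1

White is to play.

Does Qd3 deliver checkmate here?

After Qd3: black king on a3; in check: yes, from the white queen on d3.
Black has 4 legal replies: Kb4, Ka4, Kb2, Ka2.
In check but a legal move exists → not checkmate.

no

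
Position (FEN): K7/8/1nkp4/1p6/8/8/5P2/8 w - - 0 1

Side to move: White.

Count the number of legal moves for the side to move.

2

White to move; king on a8.
In check: yes, from the black knight on b6.
Legal moves: Kb8, Ka7.
Count: 2.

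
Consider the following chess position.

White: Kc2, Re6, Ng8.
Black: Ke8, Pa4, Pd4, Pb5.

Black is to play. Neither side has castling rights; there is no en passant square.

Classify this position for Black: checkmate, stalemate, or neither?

Black to move; black king on e8.
In check: yes, from the white rook on e6.
Legal moves for Black: Kf8, Kd8, Kf7, Kd7.
Black is in check but has 4 legal moves → neither.

neither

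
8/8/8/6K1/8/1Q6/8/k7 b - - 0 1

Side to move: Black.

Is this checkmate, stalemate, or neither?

stalemate

Black to move; black king on a1.
In check: no.
King squares — b1: attacked by Qb3; a2: attacked by Qb3; b2: attacked by Qb3.
Legal moves for Black: none.
Not in check and no legal moves → stalemate.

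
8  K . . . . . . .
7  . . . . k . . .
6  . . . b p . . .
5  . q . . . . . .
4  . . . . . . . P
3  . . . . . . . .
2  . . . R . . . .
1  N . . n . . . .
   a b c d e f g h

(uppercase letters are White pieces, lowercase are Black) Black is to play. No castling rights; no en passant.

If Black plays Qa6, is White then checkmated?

After Qa6: white king on a8; in check: yes, from the black queen on a6.
King squares — a7: attacked by Qa6; b7: attacked by Qa6; b8: attacked by Bd6.
White has no legal moves → checkmate.

yes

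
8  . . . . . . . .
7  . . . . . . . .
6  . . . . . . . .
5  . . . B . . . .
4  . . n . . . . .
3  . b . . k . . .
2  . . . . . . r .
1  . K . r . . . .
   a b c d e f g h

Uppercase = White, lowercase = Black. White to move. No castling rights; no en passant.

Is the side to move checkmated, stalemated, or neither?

White to move; white king on b1.
In check: yes, from the black rook on d1.
King squares — a1: attacked by Rd1; c1: attacked by Rd1; a2: attacked by Rg2; b2: attacked by Rg2; c2: attacked by Rg2.
Legal moves for White: none.
In check with no legal moves → checkmate.

checkmate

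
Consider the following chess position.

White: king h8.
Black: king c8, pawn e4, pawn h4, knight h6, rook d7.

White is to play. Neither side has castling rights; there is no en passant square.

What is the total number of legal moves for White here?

0

White to move; king on h8.
In check: no.
Legal moves: none.
Count: 0.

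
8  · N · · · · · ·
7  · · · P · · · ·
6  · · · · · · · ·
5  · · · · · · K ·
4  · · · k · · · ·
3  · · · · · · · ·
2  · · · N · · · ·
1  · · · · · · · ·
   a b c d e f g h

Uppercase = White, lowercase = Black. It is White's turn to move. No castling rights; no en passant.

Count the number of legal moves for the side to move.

20

White to move; king on g5.
In check: no.
Legal moves: Nc6+, Na6, Kh6, Kg6, Kf6, Kh5, Kf5, Kh4, Kg4, Kf4, Ne4, Nc4, Nf3+, Nb3+, Nf1, Nb1, d8=Q+, d8=R+, d8=B, d8=N.
Count: 20.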